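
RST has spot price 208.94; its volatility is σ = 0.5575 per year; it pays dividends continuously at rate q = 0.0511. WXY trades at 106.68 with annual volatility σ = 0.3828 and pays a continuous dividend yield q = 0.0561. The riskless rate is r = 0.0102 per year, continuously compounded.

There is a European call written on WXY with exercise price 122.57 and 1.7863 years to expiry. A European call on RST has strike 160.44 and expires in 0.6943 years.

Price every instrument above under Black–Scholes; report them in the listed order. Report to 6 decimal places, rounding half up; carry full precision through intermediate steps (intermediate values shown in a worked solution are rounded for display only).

price(WXY call K=122.57) = 11.923260
price(RST call K=160.44) = 58.404437

[WXY call K=122.57]
σ√T = 0.3828·√1.7863 = 0.511622
d₁ = (ln(S/K) + (r−q+σ²/2)T) / (σ√T) = (ln(106.68/122.57) + (0.0102−0.0561+0.3828²/2)·1.7863) / 0.511622 = (-0.138849 + 0.048887) / 0.511622 = -0.175835
d₂ = d₁ − σ√T = -0.175835 − 0.511622 = -0.687457
e^{−rT} = 0.981945
e^{−qT} = 0.904646
N(d₁) = 0.430212,  N(d₂) = 0.245897
price = S·e^{−qT}·N(d₁) − K·e^{−rT}·N(d₂) = 41.518710 − 29.595450 = 11.923260
[RST call K=160.44]
σ√T = 0.5575·√0.6943 = 0.464535
d₁ = (ln(S/K) + (r−q+σ²/2)T) / (σ√T) = (ln(208.94/160.44) + (0.0102−0.0511+0.5575²/2)·0.6943) / 0.464535 = (0.264127 + 0.079500) / 0.464535 = 0.739722
d₂ = d₁ − σ√T = 0.739722 − 0.464535 = 0.275187
e^{−rT} = 0.992943
e^{−qT} = 0.965143
N(d₁) = 0.770266,  N(d₂) = 0.608414
price = S·e^{−qT}·N(d₁) − K·e^{−rT}·N(d₂) = 155.329465 − 96.925028 = 58.404437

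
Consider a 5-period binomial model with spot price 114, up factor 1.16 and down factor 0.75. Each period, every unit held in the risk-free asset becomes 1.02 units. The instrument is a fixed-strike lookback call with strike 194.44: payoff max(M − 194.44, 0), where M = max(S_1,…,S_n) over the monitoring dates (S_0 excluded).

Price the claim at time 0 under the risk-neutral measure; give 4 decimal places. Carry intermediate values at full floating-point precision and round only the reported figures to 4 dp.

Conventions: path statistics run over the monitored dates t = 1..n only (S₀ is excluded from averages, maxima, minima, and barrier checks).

price = 5.7442

Set p* = 0.6585 (from d < R < u); the path-dependent value is the discounted p*-expectation over all price paths.
Enumerate all 2^5 = 32 price paths (U = up ×1.16, D = down ×0.75); each path with k up-moves has probability p*^k·(1−p*)^(5−k).
DDDDD: M=85.5000, payoff=0.0000, prob=0.004642
UDDDD: M=132.2400, payoff=0.0000, prob=0.008953
DUDDD: M=99.1800, payoff=0.0000, prob=0.008953
UUDDD: M=153.3984, payoff=0.0000, prob=0.017266
DDUDD: M=85.5000, payoff=0.0000, prob=0.008953
UDUDD: M=132.2400, payoff=0.0000, prob=0.017266
DUUDD: M=115.0488, payoff=0.0000, prob=0.017266
UUUDD: M=177.9421, payoff=0.0000, prob=0.033299
DDDUD: M=85.5000, payoff=0.0000, prob=0.008953
UDDUD: M=132.2400, payoff=0.0000, prob=0.017266
DUDUD: M=99.1800, payoff=0.0000, prob=0.017266
UUDUD: M=153.3984, payoff=0.0000, prob=0.033299
DDUUD: M=86.2866, payoff=0.0000, prob=0.017266
UDUUD: M=133.4566, payoff=0.0000, prob=0.033299
DUUUD: M=133.4566, payoff=0.0000, prob=0.033299
UUUUD: M=206.4129, payoff=11.9729, prob=0.064219
DDDDU: M=85.5000, payoff=0.0000, prob=0.008953
UDDDU: M=132.2400, payoff=0.0000, prob=0.017266
DUDDU: M=99.1800, payoff=0.0000, prob=0.017266
UUDDU: M=153.3984, payoff=0.0000, prob=0.033299
DDUDU: M=85.5000, payoff=0.0000, prob=0.017266
UDUDU: M=132.2400, payoff=0.0000, prob=0.033299
DUUDU: M=115.0488, payoff=0.0000, prob=0.033299
UUUDU: M=177.9421, payoff=0.0000, prob=0.064219
DDDUU: M=85.5000, payoff=0.0000, prob=0.017266
UDDUU: M=132.2400, payoff=0.0000, prob=0.033299
DUDUU: M=100.0925, payoff=0.0000, prob=0.033299
UUDUU: M=154.8097, payoff=0.0000, prob=0.064219
DDUUU: M=100.0925, payoff=0.0000, prob=0.033299
UDUUU: M=154.8097, payoff=0.0000, prob=0.064219
DUUUU: M=154.8097, payoff=0.0000, prob=0.064219
UUUUU: M=239.4389, payoff=44.9989, prob=0.123851
Price = Σ prob·payoff / R^5 = 6.342052 / 1.104081 = 5.7442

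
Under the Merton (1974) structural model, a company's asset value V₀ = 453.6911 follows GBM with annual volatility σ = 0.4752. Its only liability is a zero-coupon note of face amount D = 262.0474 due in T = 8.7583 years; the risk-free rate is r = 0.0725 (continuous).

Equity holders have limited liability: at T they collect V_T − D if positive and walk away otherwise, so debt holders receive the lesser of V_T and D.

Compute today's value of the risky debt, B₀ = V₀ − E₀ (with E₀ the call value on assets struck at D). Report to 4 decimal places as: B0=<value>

B0=104.8476

With assets at 453.6911 and a single debt payment of 262.0474 at 8.7583 years:
d₁ = [ln(V₀/D) + (r + σ²/2)T] / (σ√T)
   = [ln(453.6911/262.0474) + (0.0725 + 0.5·0.4752²)·8.7583] / (0.4752·√8.7583)
   = [0.548891 + 1.623855] / 1.406327 = 1.544979
d₂ = d₁ − σ√T = 1.544979 − 1.406327 = 0.138652
N(d₁) = 0.938824,  N(d₂) = 0.555137,  e^(−rT) = 0.529948
E₀ = V₀·N(d₁) − D·e^(−rT)·N(d₂)
   = 453.6911·0.938824 − 262.0474·0.529948·0.555137 = 348.843510
B₀ = V₀ − E₀ = 453.6911 − 348.843510 = 104.847590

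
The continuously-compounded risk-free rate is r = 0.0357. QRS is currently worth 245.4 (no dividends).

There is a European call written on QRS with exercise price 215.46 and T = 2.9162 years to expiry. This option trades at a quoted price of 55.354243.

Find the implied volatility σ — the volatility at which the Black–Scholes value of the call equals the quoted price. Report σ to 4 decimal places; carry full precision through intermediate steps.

sigma = 0.1357

At σ = 0.1357 the Black–Scholes value reproduces the quote:
σ√T = 0.1357·√2.9162 = 0.231733
d₁ = (ln(S/K) + (r+σ²/2)T) / (σ√T) = (ln(245.4/215.46) + (0.0357+0.1357²/2)·2.9162) / 0.231733 = (0.130114 + 0.130959) / 0.231733 = 1.126609
d₂ = d₁ − σ√T = 1.126609 − 0.231733 = 0.894875
e^{−rT} = 0.901128
N(d₁) = 0.870046,  N(d₂) = 0.814573
V = S·N(d₁) − K·e^{−rT}·N(d₂) = 213.509289 − 158.155046 = 55.354243 (the quoted price), and the Black–Scholes price is strictly increasing in σ, so σ is unique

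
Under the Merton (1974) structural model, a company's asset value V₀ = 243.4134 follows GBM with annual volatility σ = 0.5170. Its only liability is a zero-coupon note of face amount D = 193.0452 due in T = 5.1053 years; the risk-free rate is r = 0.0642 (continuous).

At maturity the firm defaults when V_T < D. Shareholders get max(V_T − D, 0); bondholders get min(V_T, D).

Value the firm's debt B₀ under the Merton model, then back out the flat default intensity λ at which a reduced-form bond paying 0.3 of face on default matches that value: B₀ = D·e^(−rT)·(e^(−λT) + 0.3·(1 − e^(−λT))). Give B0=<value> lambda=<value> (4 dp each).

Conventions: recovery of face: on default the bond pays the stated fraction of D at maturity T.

With assets at 243.4134 and a single debt payment of 193.0452 at 5.1053 years:
d₁ = [ln(V₀/D) + (r + σ²/2)T] / (σ√T)
   = [ln(243.4134/193.0452) + (0.0642 + 0.5·0.5170²)·5.1053] / (0.5170·√5.1053)
   = [0.231837 + 1.010056] / 1.168157 = 1.063121
d₂ = d₁ − σ√T = 1.063121 − 1.168157 = -0.105036
N(d₁) = 0.856137,  N(d₂) = 0.458174,  e^(−rT) = 0.720536
E₀ = V₀·N(d₁) − D·e^(−rT)·N(d₂)
   = 243.4134·0.856137 − 193.0452·0.720536·0.458174 = 144.664978
B₀ = V₀ − E₀ = 243.4134 − 144.664978 = 98.748422
e^(−λT) = (B₀·e^(rT)/D − 0.3)/(1 − 0.3) = (98.7484·1.387856/193.0452 − 0.3)/0.7 = 0.58561429
λ = −ln(0.58561429)/5.1053 = 0.104811

B0=98.7484 lambda=0.1048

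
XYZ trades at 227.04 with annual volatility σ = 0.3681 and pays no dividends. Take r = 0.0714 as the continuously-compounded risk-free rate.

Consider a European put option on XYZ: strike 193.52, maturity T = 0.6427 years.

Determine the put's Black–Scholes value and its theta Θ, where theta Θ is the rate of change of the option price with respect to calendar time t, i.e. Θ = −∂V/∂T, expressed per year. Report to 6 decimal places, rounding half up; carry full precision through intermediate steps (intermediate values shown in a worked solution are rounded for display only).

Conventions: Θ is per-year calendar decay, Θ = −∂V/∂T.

σ√T = 0.3681·√0.6427 = 0.295101
d₁ = (ln(S/K) + (r+σ²/2)T) / (σ√T) = (ln(227.04/193.52) + (0.0714+0.3681²/2)·0.6427) / 0.295101 = (0.159745 + 0.089431) / 0.295101 = 0.844378
d₂ = d₁ − σ√T = 0.844378 − 0.295101 = 0.549277
e^{−rT} = 0.955148
N(−d₁) = 0.199229,  N(−d₂) = 0.291408
Put price V = K·e^{−rT}·N(−d₂) − S·N(−d₁) = 53.863868 − 45.232997 = 8.630870
φ(d₁) = (1/√(2π))·e^{−d₁²/2} = 0.279312
Θ = −S·φ(d₁)·σ/(2√T) + r·K·e^{−rT}·N(−d₂) = −14.558742 + 3.845880 = -10.712862

price = 8.630870
Θ = -10.712862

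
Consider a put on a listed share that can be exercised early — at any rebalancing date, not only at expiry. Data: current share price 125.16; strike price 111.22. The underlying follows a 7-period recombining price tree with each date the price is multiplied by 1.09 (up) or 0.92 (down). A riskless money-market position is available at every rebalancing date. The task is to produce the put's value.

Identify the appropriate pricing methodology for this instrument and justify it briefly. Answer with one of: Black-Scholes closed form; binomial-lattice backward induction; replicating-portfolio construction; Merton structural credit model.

Key observation: early exercise of the strike-111.22 put must be checked at each of the 7 dates (spot 125.16), which forces a node-by-node comparison of intrinsic and continuation value backward from expiry.

framework: binomial-lattice backward induction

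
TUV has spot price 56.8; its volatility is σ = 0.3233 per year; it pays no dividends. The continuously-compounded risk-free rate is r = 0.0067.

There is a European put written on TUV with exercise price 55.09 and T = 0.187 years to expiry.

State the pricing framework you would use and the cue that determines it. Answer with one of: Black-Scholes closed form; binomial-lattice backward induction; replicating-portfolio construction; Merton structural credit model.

Key observation: the strike-55.09 put on TUV is European-exercise on a continuously-modelled lognormal underlying, so its value is a single closed-form evaluation.

framework: Black-Scholes closed form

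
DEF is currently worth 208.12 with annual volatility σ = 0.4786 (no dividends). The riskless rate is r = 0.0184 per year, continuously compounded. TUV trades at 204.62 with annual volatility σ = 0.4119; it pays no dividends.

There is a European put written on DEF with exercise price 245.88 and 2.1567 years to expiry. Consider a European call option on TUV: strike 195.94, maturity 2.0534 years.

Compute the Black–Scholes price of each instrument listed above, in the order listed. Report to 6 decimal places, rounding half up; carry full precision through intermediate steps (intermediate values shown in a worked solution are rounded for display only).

price(DEF put K=245.88) = 76.100032
price(TUV call K=195.94) = 54.031771

[DEF put K=245.88]
σ√T = 0.4786·√2.1567 = 0.702858
d₁ = (ln(S/K) + (r+σ²/2)T) / (σ√T) = (ln(208.12/245.88) + (0.0184+0.4786²/2)·2.1567) / 0.702858 = (-0.166729 + 0.286688) / 0.702858 = 0.170673
d₂ = d₁ − σ√T = 0.170673 − 0.702858 = -0.532185
e^{−rT} = 0.961094
N(−d₁) = 0.432240,  N(−d₂) = 0.702701
price = K·e^{−rT}·N(−d₂) − S·N(−d₁) = 166.057881 − 89.957849 = 76.100032
[TUV call K=195.94]
σ√T = 0.4119·√2.0534 = 0.590240
d₁ = (ln(S/K) + (r+σ²/2)T) / (σ√T) = (ln(204.62/195.94) + (0.0184+0.4119²/2)·2.0534) / 0.590240 = (0.043346 + 0.211974) / 0.590240 = 0.432570
d₂ = d₁ − σ√T = 0.432570 − 0.590240 = -0.157670
e^{−rT} = 0.962922
N(d₁) = 0.667337,  N(d₂) = 0.437359
price = S·N(d₁) − K·e^{−rT}·N(d₂) = 136.550397 − 82.518626 = 54.031771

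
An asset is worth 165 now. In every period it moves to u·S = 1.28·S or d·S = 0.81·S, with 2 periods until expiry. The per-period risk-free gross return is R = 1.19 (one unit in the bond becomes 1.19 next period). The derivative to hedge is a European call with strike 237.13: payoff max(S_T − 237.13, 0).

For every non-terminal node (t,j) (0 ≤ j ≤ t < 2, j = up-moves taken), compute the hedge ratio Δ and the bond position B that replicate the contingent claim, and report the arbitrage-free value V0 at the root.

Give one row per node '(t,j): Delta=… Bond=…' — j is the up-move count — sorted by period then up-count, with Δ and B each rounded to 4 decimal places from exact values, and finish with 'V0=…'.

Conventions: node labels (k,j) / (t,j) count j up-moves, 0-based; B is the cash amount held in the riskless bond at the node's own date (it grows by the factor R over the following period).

(0,0): Delta=0.2909 Bond=-32.6735
(1,0): Delta=0.0000 Bond=0.0000
(1,1): Delta=0.3345 Bond=-48.0902
V0=15.3283

Arbitrage-free pricing uses the up-move probability p* = (R−d)/(u−d) = 0.8085, discounting each step at R = 1.19.
Expiry values: V(2,0)=0.0000, V(2,1)=0.0000, V(2,2)=33.2060
  t=1,j=0: stock 133.6500 → up 171.0720 (V=0.0000), down 108.2565 (V=0.0000). Price 0.0000; hedge Δ=0.0000, bond B=0.0000.
  t=1,j=1: stock 211.2000 → up 270.3360 (V=33.2060), down 171.0720 (V=0.0000). Price 22.5608; hedge Δ=0.3345, bond B=-48.0902.
  t=0,j=0: stock 165.0000 → up 211.2000 (V=22.5608), down 133.6500 (V=0.0000). Price 15.3283; hedge Δ=0.2909, bond B=-32.6735.
As a check, the time-0 holding Δ(0,0)·S0 + B(0,0) comes to 15.3283 — exactly V0.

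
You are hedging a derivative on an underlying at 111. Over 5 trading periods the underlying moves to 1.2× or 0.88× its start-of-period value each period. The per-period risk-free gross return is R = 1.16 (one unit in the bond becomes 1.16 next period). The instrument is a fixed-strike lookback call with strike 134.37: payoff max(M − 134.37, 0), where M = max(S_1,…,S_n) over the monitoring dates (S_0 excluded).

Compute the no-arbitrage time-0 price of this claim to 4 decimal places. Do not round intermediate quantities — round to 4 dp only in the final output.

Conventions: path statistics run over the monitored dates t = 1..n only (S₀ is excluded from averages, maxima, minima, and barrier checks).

Under the martingale measure an up-move has probability p* = 0.8750; value the claim as the probability-weighted average of per-path payoffs, discounted 5 periods at R = 1.16.
Enumerate all 2^5 = 32 price paths (U = up ×1.2, D = down ×0.88); each path with k up-moves has probability p*^k·(1−p*)^(5−k).
DDDDD: M=97.6800, payoff=0.0000, prob=0.000031
UDDDD: M=133.2000, payoff=0.0000, prob=0.000214
DUDDD: M=117.2160, payoff=0.0000, prob=0.000214
UUDDD: M=159.8400, payoff=25.4700, prob=0.001495
DDUDD: M=103.1501, payoff=0.0000, prob=0.000214
UDUDD: M=140.6592, payoff=6.2892, prob=0.001495
DUUDD: M=140.6592, payoff=6.2892, prob=0.001495
UUUDD: M=191.8080, payoff=57.4380, prob=0.010468
DDDUD: M=97.6800, payoff=0.0000, prob=0.000214
UDDUD: M=133.2000, payoff=0.0000, prob=0.001495
DUDUD: M=123.7801, payoff=0.0000, prob=0.001495
UUDUD: M=168.7910, payoff=34.4210, prob=0.010468
DDUUD: M=123.7801, payoff=0.0000, prob=0.001495
UDUUD: M=168.7910, payoff=34.4210, prob=0.010468
DUUUD: M=168.7910, payoff=34.4210, prob=0.010468
UUUUD: M=230.1696, payoff=95.7996, prob=0.073273
DDDDU: M=97.6800, payoff=0.0000, prob=0.000214
UDDDU: M=133.2000, payoff=0.0000, prob=0.001495
DUDDU: M=117.2160, payoff=0.0000, prob=0.001495
UUDDU: M=159.8400, payoff=25.4700, prob=0.010468
DDUDU: M=108.9265, payoff=0.0000, prob=0.001495
UDUDU: M=148.5361, payoff=14.1661, prob=0.010468
DUUDU: M=148.5361, payoff=14.1661, prob=0.010468
UUUDU: M=202.5492, payoff=68.1792, prob=0.073273
DDDUU: M=108.9265, payoff=0.0000, prob=0.001495
UDDUU: M=148.5361, payoff=14.1661, prob=0.010468
DUDUU: M=148.5361, payoff=14.1661, prob=0.010468
UUDUU: M=202.5492, payoff=68.1792, prob=0.073273
DDUUU: M=148.5361, payoff=14.1661, prob=0.010468
UDUUU: M=202.5492, payoff=68.1792, prob=0.073273
DUUUU: M=202.5492, payoff=68.1792, prob=0.073273
UUUUU: M=276.2035, payoff=141.8335, prob=0.512909
Price = Σ prob·payoff / R^5 = 102.496956 / 2.100342 = 48.8001

price = 48.8001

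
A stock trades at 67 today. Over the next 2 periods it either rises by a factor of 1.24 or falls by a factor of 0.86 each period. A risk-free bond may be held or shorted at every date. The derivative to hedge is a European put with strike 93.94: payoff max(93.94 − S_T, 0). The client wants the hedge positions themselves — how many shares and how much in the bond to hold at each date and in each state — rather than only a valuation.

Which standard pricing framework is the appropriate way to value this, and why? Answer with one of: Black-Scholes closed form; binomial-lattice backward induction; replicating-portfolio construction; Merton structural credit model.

framework: replicating-portfolio construction

Key observation: the task asks for the hedge itself — share and bond holdings at every node of the 2-period tree on spot 67 with factors 1.24/0.86 — which is exactly what the replicating-portfolio construction produces.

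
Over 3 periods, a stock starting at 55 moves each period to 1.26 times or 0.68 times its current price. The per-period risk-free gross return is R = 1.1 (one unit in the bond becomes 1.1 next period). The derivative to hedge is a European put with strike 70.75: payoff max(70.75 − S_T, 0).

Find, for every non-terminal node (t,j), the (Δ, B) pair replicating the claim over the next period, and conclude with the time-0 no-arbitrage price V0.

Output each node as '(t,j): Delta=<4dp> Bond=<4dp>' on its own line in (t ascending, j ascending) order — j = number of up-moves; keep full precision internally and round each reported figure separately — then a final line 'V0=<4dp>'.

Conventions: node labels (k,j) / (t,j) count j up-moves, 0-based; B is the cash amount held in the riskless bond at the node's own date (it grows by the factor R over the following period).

The replicating-portfolio and risk-neutral prices coincide; use p* = (1.1−0.68)/(1.26−0.68) = 0.7241 for the latter.
Terminal payoffs: V(3,0)=53.4562, V(3,1)=38.7057, V(3,2)=11.3738, V(3,3)=0.0000
  t=2,j=0: stock 25.4320 → up 32.0443 (V=38.7057), down 17.2938 (V=53.4562). Price 38.8862; hedge Δ=-1.0000, bond B=64.3182.
  t=2,j=1: stock 47.1240 → up 59.3762 (V=11.3738), down 32.0443 (V=38.7057). Price 17.1942; hedge Δ=-1.0000, bond B=64.3182.
  t=2,j=2: stock 87.3180 → up 110.0207 (V=0.0000), down 59.3762 (V=11.3738). Price 2.8524; hedge Δ=-0.2246, bond B=22.4623.
  t=1,j=0: stock 37.4000 → up 47.1240 (V=17.1942), down 25.4320 (V=38.8862). Price 21.0711; hedge Δ=-1.0000, bond B=58.4711.
  t=1,j=1: stock 69.3000 → up 87.3180 (V=2.8524), down 47.1240 (V=17.1942). Price 6.1897; hedge Δ=-0.3568, bond B=30.9170.
  t=0,j=0: stock 55.0000 → up 69.3000 (V=6.1897), down 37.4000 (V=21.0711). Price 9.3590; hedge Δ=-0.4665, bond B=35.0165.
Verification: the root portfolio costs Δ(0,0)·S0 + B(0,0) = 9.3590, matching V0.

(0,0): Delta=-0.4665 Bond=35.0165
(1,0): Delta=-1.0000 Bond=58.4711
(1,1): Delta=-0.3568 Bond=30.9170
(2,0): Delta=-1.0000 Bond=64.3182
(2,1): Delta=-1.0000 Bond=64.3182
(2,2): Delta=-0.2246 Bond=22.4623
V0=9.3590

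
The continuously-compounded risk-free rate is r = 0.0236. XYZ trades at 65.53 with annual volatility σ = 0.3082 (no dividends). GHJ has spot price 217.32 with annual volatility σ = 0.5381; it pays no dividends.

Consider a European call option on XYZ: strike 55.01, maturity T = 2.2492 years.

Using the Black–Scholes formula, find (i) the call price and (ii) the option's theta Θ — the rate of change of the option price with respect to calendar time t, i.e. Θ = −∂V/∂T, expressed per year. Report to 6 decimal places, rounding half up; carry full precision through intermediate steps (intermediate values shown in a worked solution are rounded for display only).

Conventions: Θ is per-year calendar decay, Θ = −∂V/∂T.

σ√T = 0.3082·√2.2492 = 0.462218
d₁ = (ln(S/K) + (r+σ²/2)T) / (σ√T) = (ln(65.53/55.01) + (0.0236+0.3082²/2)·2.2492) / 0.462218 = (0.174993 + 0.159904) / 0.462218 = 0.724543
d₂ = d₁ − σ√T = 0.724543 − 0.462218 = 0.262326
e^{−rT} = 0.948303
N(d₁) = 0.765634,  N(d₂) = 0.603465
Call price V = S·N(d₁) − K·e^{−rT}·N(d₂) = 50.171989 − 31.480435 = 18.691554
φ(d₁) = (1/√(2π))·e^{−d₁²/2} = 0.306843
Θ = −S·φ(d₁)·σ/(2√T) − r·K·e^{−rT}·N(d₂) = −2.066068 − 0.742938 = -2.809006

price = 18.691554
Θ = -2.809006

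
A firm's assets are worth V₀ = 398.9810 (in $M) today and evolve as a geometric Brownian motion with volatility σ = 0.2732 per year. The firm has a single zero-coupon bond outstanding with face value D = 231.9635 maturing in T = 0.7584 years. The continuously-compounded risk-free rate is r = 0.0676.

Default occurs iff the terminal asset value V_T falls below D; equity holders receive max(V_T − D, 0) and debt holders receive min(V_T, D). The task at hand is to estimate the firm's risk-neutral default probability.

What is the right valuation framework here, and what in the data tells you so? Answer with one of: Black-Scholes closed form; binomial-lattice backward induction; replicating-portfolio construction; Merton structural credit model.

framework: Merton structural credit model

Key observation: with the firm-asset dynamics (V₀ = 398.9810) and a single zero-coupon liability of face 231.9635 given, debt value, spread, and default probability all derive from the option view of the balance sheet.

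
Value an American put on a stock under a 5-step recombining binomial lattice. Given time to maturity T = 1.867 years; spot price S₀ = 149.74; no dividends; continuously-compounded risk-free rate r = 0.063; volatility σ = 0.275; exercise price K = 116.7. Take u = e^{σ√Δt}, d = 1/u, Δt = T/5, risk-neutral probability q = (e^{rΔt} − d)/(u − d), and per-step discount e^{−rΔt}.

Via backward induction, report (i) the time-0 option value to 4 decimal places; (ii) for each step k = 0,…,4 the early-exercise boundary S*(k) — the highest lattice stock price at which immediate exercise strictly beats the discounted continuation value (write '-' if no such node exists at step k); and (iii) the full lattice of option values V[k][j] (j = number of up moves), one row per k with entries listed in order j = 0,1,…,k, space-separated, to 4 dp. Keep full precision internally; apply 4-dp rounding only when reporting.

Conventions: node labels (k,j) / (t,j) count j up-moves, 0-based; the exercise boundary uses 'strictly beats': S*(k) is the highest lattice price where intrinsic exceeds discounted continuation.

Δt=0.37340  u=1.18299  d=0.84532  q=0.52858  discount=0.97675
step 5 (expiry): payoffs max(K−S,0) = 52.0695 26.2523 0.0000 0.0000 0.0000 0.0000
step 4: (k=4,j=0): S=76.4571, K−S=40.2429, hold=37.5297 ⇒ V=40.2429 exercise | (k=4,j=1): S=106.9985, K−S=9.7015, hold=12.0881 ⇒ V=12.0881 continue | (k=4,j=2): S=149.7400, K−S=0.0000, hold=0.0000 ⇒ V=0.0000 continue | (k=4,j=3): S=209.5550, K−S=0.0000, hold=0.0000 ⇒ V=0.0000 continue | (k=4,j=4): S=293.2635, K−S=0.0000, hold=0.0000 ⇒ V=0.0000 continue  boundary S*=76.4571
step 3: (k=3,j=0): S=90.4477, K−S=26.2523, hold=24.7712 ⇒ V=26.2523 exercise | (k=3,j=1): S=126.5779, K−S=0.0000, hold=5.5661 ⇒ V=5.5661 continue | (k=3,j=2): S=177.1405, K−S=0.0000, hold=0.0000 ⇒ V=0.0000 continue | (k=3,j=3): S=247.9008, K−S=0.0000, hold=0.0000 ⇒ V=0.0000 continue  boundary S*=90.4477
step 2: (k=2,j=0): S=106.9985, K−S=9.7015, hold=14.9618 ⇒ V=14.9618 continue | (k=2,j=1): S=149.7400, K−S=0.0000, hold=2.5630 ⇒ V=2.5630 continue | (k=2,j=2): S=209.5550, K−S=0.0000, hold=0.0000 ⇒ V=0.0000 continue  boundary S*=-
step 1: (k=1,j=0): S=126.5779, K−S=0.0000, hold=8.2125 ⇒ V=8.2125 continue | (k=1,j=1): S=177.1405, K−S=0.0000, hold=1.1801 ⇒ V=1.1801 continue  boundary S*=-
step 0: (k=0,j=0): S=149.7400, K−S=0.0000, hold=4.3908 ⇒ V=4.3908 continue  boundary S*=-

price = 4.3908
boundary = - - - 90.4477 76.4571
tree:
4.3908
8.2125 1.1801
14.9618 2.5630 0.0000
26.2523 5.5661 0.0000 0.0000
40.2429 12.0881 0.0000 0.0000 0.0000
52.0695 26.2523 0.0000 0.0000 0.0000 0.0000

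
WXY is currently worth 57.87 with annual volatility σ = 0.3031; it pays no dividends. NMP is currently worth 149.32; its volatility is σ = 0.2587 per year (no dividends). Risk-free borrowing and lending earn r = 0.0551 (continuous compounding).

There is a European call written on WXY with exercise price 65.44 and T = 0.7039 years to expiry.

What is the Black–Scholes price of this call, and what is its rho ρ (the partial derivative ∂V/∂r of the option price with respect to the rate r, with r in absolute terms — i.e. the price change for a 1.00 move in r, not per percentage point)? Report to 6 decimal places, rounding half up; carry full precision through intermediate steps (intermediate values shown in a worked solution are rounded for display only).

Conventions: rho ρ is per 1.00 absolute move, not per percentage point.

σ√T = 0.3031·√0.7039 = 0.254297
d₁ = (ln(S/K) + (r+σ²/2)T) / (σ√T) = (ln(57.87/65.44) + (0.0551+0.3031²/2)·0.7039) / 0.254297 = (-0.122935 + 0.071118) / 0.254297 = -0.203762
d₂ = d₁ − σ√T = -0.203762 − 0.254297 = -0.458059
e^{−rT} = 0.961958
N(d₁) = 0.419270,  N(d₂) = 0.323455
Call price V = S·N(d₁) − K·e^{−rT}·N(d₂) = 24.263132 − 20.361647 = 3.901485
ρ = K·T·e^{−rT}·N(d₂) = 14.332563

price = 3.901485
ρ = 14.332563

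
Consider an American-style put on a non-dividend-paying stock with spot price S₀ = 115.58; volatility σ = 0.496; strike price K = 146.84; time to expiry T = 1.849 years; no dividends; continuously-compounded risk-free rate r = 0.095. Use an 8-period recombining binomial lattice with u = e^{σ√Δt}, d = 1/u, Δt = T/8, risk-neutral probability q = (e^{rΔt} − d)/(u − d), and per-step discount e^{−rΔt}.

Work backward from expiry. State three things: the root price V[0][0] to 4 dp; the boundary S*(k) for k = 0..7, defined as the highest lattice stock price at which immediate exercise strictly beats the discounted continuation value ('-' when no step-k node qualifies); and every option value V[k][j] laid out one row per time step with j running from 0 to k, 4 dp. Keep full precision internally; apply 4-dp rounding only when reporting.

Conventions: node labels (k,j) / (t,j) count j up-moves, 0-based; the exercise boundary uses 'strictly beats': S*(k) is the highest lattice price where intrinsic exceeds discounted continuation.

Δt=0.23112  u=1.26929  d=0.78784  q=0.48678  discount=0.97828
step 8 (expiry): payoffs max(K−S,0) = 129.6843 119.2007 102.3108 75.0996 31.2600 0.0000 0.0000 0.0000 0.0000
step 7: (k=7,j=0): S=21.7754, K−S=125.0646, hold=121.8755 ⇒ V=125.0646 exercise | (k=7,j=1): S=35.0821, K−S=111.7579, hold=108.5689 ⇒ V=111.7579 exercise | (k=7,j=2): S=56.5203, K−S=90.3197, hold=87.1307 ⇒ V=90.3197 exercise | (k=7,j=3): S=91.0591, K−S=55.7809, hold=52.5919 ⇒ V=55.7809 exercise | (k=7,j=4): S=146.7040, K−S=0.1360, hold=15.6949 ⇒ V=15.6949 continue | (k=7,j=5): S=236.3528, K−S=0.0000, hold=0.0000 ⇒ V=0.0000 continue | (k=7,j=6): S=380.7848, K−S=0.0000, hold=0.0000 ⇒ V=0.0000 continue | (k=7,j=7): S=613.4771, K−S=0.0000, hold=0.0000 ⇒ V=0.0000 continue  boundary S*=91.0591
step 6: (k=6,j=0): S=27.6393, K−S=119.2007, hold=116.0117 ⇒ V=119.2007 exercise | (k=6,j=1): S=44.5292, K−S=102.3108, hold=99.1218 ⇒ V=102.3108 exercise | (k=6,j=2): S=71.7404, K−S=75.0996, hold=71.9106 ⇒ V=75.0996 exercise | (k=6,j=3): S=115.5800, K−S=31.2600, hold=35.4803 ⇒ V=35.4803 continue | (k=6,j=4): S=186.2093, K−S=0.0000, hold=7.8800 ⇒ V=7.8800 continue | (k=6,j=5): S=299.9993, K−S=0.0000, hold=0.0000 ⇒ V=0.0000 continue | (k=6,j=6): S=483.3247, K−S=0.0000, hold=0.0000 ⇒ V=0.0000 continue  boundary S*=71.7404
step 5: (k=5,j=0): S=35.0821, K−S=111.7579, hold=108.5689 ⇒ V=111.7579 exercise | (k=5,j=1): S=56.5203, K−S=90.3197, hold=87.1307 ⇒ V=90.3197 exercise | (k=5,j=2): S=91.0591, K−S=55.7809, hold=54.6016 ⇒ V=55.7809 exercise | (k=5,j=3): S=146.7040, K−S=0.1360, hold=21.5663 ⇒ V=21.5663 continue | (k=5,j=4): S=236.3528, K−S=0.0000, hold=3.9564 ⇒ V=3.9564 continue | (k=5,j=5): S=380.7848, K−S=0.0000, hold=0.0000 ⇒ V=0.0000 continue  boundary S*=91.0591
step 4: (k=4,j=0): S=44.5292, K−S=102.3108, hold=99.1218 ⇒ V=102.3108 exercise | (k=4,j=1): S=71.7404, K−S=75.0996, hold=71.9106 ⇒ V=75.0996 exercise | (k=4,j=2): S=115.5800, K−S=31.2600, hold=38.2763 ⇒ V=38.2763 continue | (k=4,j=3): S=186.2093, K−S=0.0000, hold=12.7120 ⇒ V=12.7120 continue | (k=4,j=4): S=299.9993, K−S=0.0000, hold=1.9864 ⇒ V=1.9864 continue  boundary S*=71.7404
step 3: (k=3,j=0): S=56.5203, K−S=90.3197, hold=87.1307 ⇒ V=90.3197 exercise | (k=3,j=1): S=91.0591, K−S=55.7809, hold=55.9331 ⇒ V=55.9331 continue | (k=3,j=2): S=146.7040, K−S=0.1360, hold=25.2711 ⇒ V=25.2711 continue | (k=3,j=3): S=236.3528, K−S=0.0000, hold=7.3283 ⇒ V=7.3283 continue  boundary S*=56.5203
step 2: (k=2,j=0): S=71.7404, K−S=75.0996, hold=71.9830 ⇒ V=75.0996 exercise | (k=2,j=1): S=115.5800, K−S=31.2600, hold=40.1169 ⇒ V=40.1169 continue | (k=2,j=2): S=186.2093, K−S=0.0000, hold=16.1778 ⇒ V=16.1778 continue  boundary S*=71.7404
step 1: (k=1,j=0): S=91.0591, K−S=55.7809, hold=56.8096 ⇒ V=56.8096 continue | (k=1,j=1): S=146.7040, K−S=0.1360, hold=27.8457 ⇒ V=27.8457 continue  boundary S*=-
step 0: (k=0,j=0): S=115.5800, K−S=31.2600, hold=41.7830 ⇒ V=41.7830 continue  boundary S*=-

price = 41.7830
boundary = - - 71.7404 56.5203 71.7404 91.0591 71.7404 91.0591
tree:
41.7830
56.8096 27.8457
75.0996 40.1169 16.1778
90.3197 55.9331 25.2711 7.3283
102.3108 75.0996 38.2763 12.7120 1.9864
111.7579 90.3197 55.7809 21.5663 3.9564 0.0000
119.2007 102.3108 75.0996 35.4803 7.8800 0.0000 0.0000
125.0646 111.7579 90.3197 55.7809 15.6949 0.0000 0.0000 0.0000
129.6843 119.2007 102.3108 75.0996 31.2600 0.0000 0.0000 0.0000 0.0000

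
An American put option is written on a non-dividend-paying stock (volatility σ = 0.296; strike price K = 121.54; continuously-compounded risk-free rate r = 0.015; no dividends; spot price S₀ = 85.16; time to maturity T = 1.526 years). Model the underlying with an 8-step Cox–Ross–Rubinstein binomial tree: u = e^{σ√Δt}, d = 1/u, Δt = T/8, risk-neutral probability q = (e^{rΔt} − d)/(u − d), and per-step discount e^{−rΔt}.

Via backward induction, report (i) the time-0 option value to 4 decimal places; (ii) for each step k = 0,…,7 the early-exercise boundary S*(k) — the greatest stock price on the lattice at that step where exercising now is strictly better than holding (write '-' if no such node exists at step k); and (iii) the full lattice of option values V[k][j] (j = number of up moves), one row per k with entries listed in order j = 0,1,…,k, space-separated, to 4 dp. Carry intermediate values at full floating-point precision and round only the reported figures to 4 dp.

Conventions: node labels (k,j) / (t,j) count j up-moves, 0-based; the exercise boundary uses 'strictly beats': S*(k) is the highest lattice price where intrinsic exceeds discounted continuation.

price = 38.3492
boundary = - - 65.7577 74.8326 65.7577 74.8326 85.1600 96.9126
tree:
38.3492
46.9337 29.2331
55.7823 37.5815 20.3196
63.7568 46.7074 27.8715 12.2198
70.7642 55.7823 36.8559 18.2573 5.7201
76.9218 63.7568 46.7074 26.3516 9.5548 1.5798
82.3326 70.7642 55.7823 36.3800 15.5918 3.0397 0.0000
87.0873 76.9218 63.7568 46.7074 24.6274 5.8485 0.0000 0.0000
91.2654 82.3326 70.7642 55.7823 36.3800 11.2528 0.0000 0.0000 0.0000

Δt=0.19075  u=1.13801  d=0.87873  q=0.47878  discount=0.99714
step 8 (expiry): payoffs max(K−S,0) = 91.2654 82.3326 70.7642 55.7823 36.3800 11.2528 0.0000 0.0000 0.0000
step 7: (k=7,j=0): S=34.4527, K−S=87.0873, hold=86.7400 ⇒ V=87.0873 exercise | (k=7,j=1): S=44.6182, K−S=76.9218, hold=76.5745 ⇒ V=76.9218 exercise | (k=7,j=2): S=57.7832, K−S=63.7568, hold=63.4095 ⇒ V=63.7568 exercise | (k=7,j=3): S=74.8326, K−S=46.7074, hold=46.3601 ⇒ V=46.7074 exercise | (k=7,j=4): S=96.9126, K−S=24.6274, hold=24.2801 ⇒ V=24.6274 exercise | (k=7,j=5): S=125.5075, K−S=0.0000, hold=5.8485 ⇒ V=5.8485 continue | (k=7,j=6): S=162.5395, K−S=0.0000, hold=0.0000 ⇒ V=0.0000 continue | (k=7,j=7): S=210.4981, K−S=0.0000, hold=0.0000 ⇒ V=0.0000 continue  boundary S*=96.9126
step 6: (k=6,j=0): S=39.2074, K−S=82.3326, hold=81.9854 ⇒ V=82.3326 exercise | (k=6,j=1): S=50.7758, K−S=70.7642, hold=70.4169 ⇒ V=70.7642 exercise | (k=6,j=2): S=65.7577, K−S=55.7823, hold=55.4351 ⇒ V=55.7823 exercise | (k=6,j=3): S=85.1600, K−S=36.3800, hold=36.0327 ⇒ V=36.3800 exercise | (k=6,j=4): S=110.2872, K−S=11.2528, hold=15.5918 ⇒ V=15.5918 continue | (k=6,j=5): S=142.8283, K−S=0.0000, hold=3.0397 ⇒ V=3.0397 continue | (k=6,j=6): S=184.9709, K−S=0.0000, hold=0.0000 ⇒ V=0.0000 continue  boundary S*=85.1600
step 5: (k=5,j=0): S=44.6182, K−S=76.9218, hold=76.5745 ⇒ V=76.9218 exercise | (k=5,j=1): S=57.7832, K−S=63.7568, hold=63.4095 ⇒ V=63.7568 exercise | (k=5,j=2): S=74.8326, K−S=46.7074, hold=46.3601 ⇒ V=46.7074 exercise | (k=5,j=3): S=96.9126, K−S=24.6274, hold=26.3516 ⇒ V=26.3516 continue | (k=5,j=4): S=125.5075, K−S=0.0000, hold=9.5548 ⇒ V=9.5548 continue | (k=5,j=5): S=162.5395, K−S=0.0000, hold=1.5798 ⇒ V=1.5798 continue  boundary S*=74.8326
step 4: (k=4,j=0): S=50.7758, K−S=70.7642, hold=70.4169 ⇒ V=70.7642 exercise | (k=4,j=1): S=65.7577, K−S=55.7823, hold=55.4351 ⇒ V=55.7823 exercise | (k=4,j=2): S=85.1600, K−S=36.3800, hold=36.8559 ⇒ V=36.8559 continue | (k=4,j=3): S=110.2872, K−S=11.2528, hold=18.2573 ⇒ V=18.2573 continue | (k=4,j=4): S=142.8283, K−S=0.0000, hold=5.7201 ⇒ V=5.7201 continue  boundary S*=65.7577
step 3: (k=3,j=0): S=57.7832, K−S=63.7568, hold=63.4095 ⇒ V=63.7568 exercise | (k=3,j=1): S=74.8326, K−S=46.7074, hold=46.5873 ⇒ V=46.7074 exercise | (k=3,j=2): S=96.9126, K−S=24.6274, hold=27.8715 ⇒ V=27.8715 continue | (k=3,j=3): S=125.5075, K−S=0.0000, hold=12.2198 ⇒ V=12.2198 continue  boundary S*=74.8326
step 2: (k=2,j=0): S=65.7577, K−S=55.7823, hold=55.4351 ⇒ V=55.7823 exercise | (k=2,j=1): S=85.1600, K−S=36.3800, hold=37.5815 ⇒ V=37.5815 continue | (k=2,j=2): S=110.2872, K−S=11.2528, hold=20.3196 ⇒ V=20.3196 continue  boundary S*=65.7577
step 1: (k=1,j=0): S=74.8326, K−S=46.7074, hold=46.9337 ⇒ V=46.9337 continue | (k=1,j=1): S=96.9126, K−S=24.6274, hold=29.2331 ⇒ V=29.2331 continue  boundary S*=-
step 0: (k=0,j=0): S=85.1600, K−S=36.3800, hold=38.3492 ⇒ V=38.3492 continue  boundary S*=-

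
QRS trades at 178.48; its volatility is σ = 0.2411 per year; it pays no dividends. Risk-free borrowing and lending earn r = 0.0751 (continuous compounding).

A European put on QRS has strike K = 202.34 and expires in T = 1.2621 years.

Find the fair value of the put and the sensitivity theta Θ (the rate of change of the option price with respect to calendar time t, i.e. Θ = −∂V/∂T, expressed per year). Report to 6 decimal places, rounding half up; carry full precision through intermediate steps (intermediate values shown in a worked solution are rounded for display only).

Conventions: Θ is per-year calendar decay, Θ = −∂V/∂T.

σ√T = 0.2411·√1.2621 = 0.270860
d₁ = (ln(S/K) + (r+σ²/2)T) / (σ√T) = (ln(178.48/202.34) + (0.0751+0.2411²/2)·1.2621) / 0.270860 = (-0.125473 + 0.131466) / 0.270860 = 0.022127
d₂ = d₁ − σ√T = 0.022127 − 0.270860 = -0.248733
e^{−rT} = 0.909570
N(−d₁) = 0.491173,  N(−d₂) = 0.598216
Put price V = K·e^{−rT}·N(−d₂) − S·N(−d₁) = 110.097106 − 87.664631 = 22.432474
φ(d₁) = (1/√(2π))·e^{−d₁²/2} = 0.398845
Θ = −S·φ(d₁)·σ/(2√T) + r·K·e^{−rT}·N(−d₂) = −7.638598 + 8.268293 = 0.629695

price = 22.432474
Θ = 0.629695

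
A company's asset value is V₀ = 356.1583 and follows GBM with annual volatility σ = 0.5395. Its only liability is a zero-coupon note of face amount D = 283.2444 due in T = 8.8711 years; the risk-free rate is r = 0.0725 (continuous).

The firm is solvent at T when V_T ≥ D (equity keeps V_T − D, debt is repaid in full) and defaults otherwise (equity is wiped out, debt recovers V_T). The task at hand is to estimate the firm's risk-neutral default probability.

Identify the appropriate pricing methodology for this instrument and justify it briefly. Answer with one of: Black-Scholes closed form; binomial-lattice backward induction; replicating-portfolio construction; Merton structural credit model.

framework: Merton structural credit model

Key observation: the data describe a firm's assets (V₀ = 356.1583, GBM) and a single zero-coupon debt of face 283.2444, so credit quantities follow from equity-as-call in the structural model.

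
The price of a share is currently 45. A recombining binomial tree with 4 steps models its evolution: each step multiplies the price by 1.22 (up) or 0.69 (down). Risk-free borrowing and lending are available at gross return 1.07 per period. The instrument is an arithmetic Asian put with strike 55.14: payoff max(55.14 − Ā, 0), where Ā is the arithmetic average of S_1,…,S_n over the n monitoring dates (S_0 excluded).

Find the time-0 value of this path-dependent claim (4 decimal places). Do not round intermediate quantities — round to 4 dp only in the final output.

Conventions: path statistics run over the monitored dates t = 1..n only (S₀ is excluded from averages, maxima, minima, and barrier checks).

Risk-neutral up-probability p* = (R−d)/(u−d) = (1.07−0.69)/(1.22−0.69) = 0.7170; the claim prices as the p*-weighted sum of path payoffs discounted by R^4.
Enumerate all 2^4 = 16 price paths (U = up ×1.22, D = down ×0.69); each path with k up-moves has probability p*^k·(1−p*)^(4−k).
DDDD: Ā=19.3644, payoff=35.7756, prob=0.006416
UDDD: Ā=34.2385, payoff=20.9015, prob=0.016254
DUDD: Ā=28.2760, payoff=26.8640, prob=0.016254
UUDD: Ā=49.9953, payoff=5.1447, prob=0.041176
DDUD: Ā=24.1619, payoff=30.9781, prob=0.016254
UDUD: Ā=42.7210, payoff=12.4190, prob=0.041176
DUUD: Ā=36.7585, payoff=18.3815, prob=0.041176
UUUD: Ā=64.9933, payoff=0.0000, prob=0.104313
DDDU: Ā=21.3231, payoff=33.8169, prob=0.016254
UDDU: Ā=37.7018, payoff=17.4382, prob=0.041176
DUDU: Ā=31.7393, payoff=23.4007, prob=0.041176
UUDU: Ā=56.1187, payoff=0.0000, prob=0.104313
DDUU: Ā=27.6252, payoff=27.5148, prob=0.041176
UDUU: Ā=48.8445, payoff=6.2955, prob=0.104313
DUUU: Ā=42.8820, payoff=12.2580, prob=0.104313
UUUU: Ā=75.8203, payoff=0.0000, prob=0.264260
Price = Σ prob·payoff / R^4 = 8.289079 / 1.310796 = 6.3237

price = 6.3237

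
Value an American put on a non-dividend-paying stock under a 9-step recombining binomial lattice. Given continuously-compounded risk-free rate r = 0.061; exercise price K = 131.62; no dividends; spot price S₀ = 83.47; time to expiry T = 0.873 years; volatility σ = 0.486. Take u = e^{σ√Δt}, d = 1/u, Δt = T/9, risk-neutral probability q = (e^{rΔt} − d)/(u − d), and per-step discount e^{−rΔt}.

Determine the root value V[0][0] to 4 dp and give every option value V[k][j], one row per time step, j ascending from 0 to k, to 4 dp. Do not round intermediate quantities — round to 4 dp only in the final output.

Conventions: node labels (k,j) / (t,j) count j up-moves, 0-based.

Δt=0.09700  u=1.16342  d=0.85953  q=0.48176  discount=0.99410
step 9 (expiry): payoffs max(K−S,0) = 110.2452 102.6882 92.4595 78.6145 59.8746 34.5093 0.1763 0.0000 0.0000 0.0000
k=8: (k=8,j=0): S=24.8679, K−S=106.7521, hold=105.9756 ⇒ V=106.7521 exercise | (k=8,j=1): S=33.6598, K−S=97.9602, hold=97.1837 ⇒ V=97.9602 exercise | (k=8,j=2): S=45.5601, K−S=86.0599, hold=85.2834 ⇒ V=86.0599 exercise | (k=8,j=3): S=61.6677, K−S=69.9523, hold=69.1758 ⇒ V=69.9523 exercise | (k=8,j=4): S=83.4700, K−S=48.1500, hold=47.3735 ⇒ V=48.1500 exercise | (k=8,j=5): S=112.9805, K−S=18.6395, hold=17.8630 ⇒ V=18.6395 exercise | (k=8,j=6): S=152.9242, K−S=0.0000, hold=0.0908 ⇒ V=0.0908 continue | (k=8,j=7): S=206.9900, K−S=0.0000, hold=0.0000 ⇒ V=0.0000 continue | (k=8,j=8): S=280.1704, K−S=0.0000, hold=0.0000 ⇒ V=0.0000 continue
k=7: (k=7,j=0): S=28.9318, K−S=102.6882, hold=101.9117 ⇒ V=102.6882 exercise | (k=7,j=1): S=39.1605, K−S=92.4595, hold=91.6830 ⇒ V=92.4595 exercise | (k=7,j=2): S=53.0055, K−S=78.6145, hold=77.8380 ⇒ V=78.6145 exercise | (k=7,j=3): S=71.7454, K−S=59.8746, hold=59.0981 ⇒ V=59.8746 exercise | (k=7,j=4): S=97.1107, K−S=34.5093, hold=33.7328 ⇒ V=34.5093 exercise | (k=7,j=5): S=131.4437, K−S=0.1763, hold=9.6463 ⇒ V=9.6463 continue | (k=7,j=6): S=177.9151, K−S=0.0000, hold=0.0468 ⇒ V=0.0468 continue | (k=7,j=7): S=240.8162, K−S=0.0000, hold=0.0000 ⇒ V=0.0000 continue
k=6: (k=6,j=0): S=33.6598, K−S=97.9602, hold=97.1837 ⇒ V=97.9602 exercise | (k=6,j=1): S=45.5601, K−S=86.0599, hold=85.2834 ⇒ V=86.0599 exercise | (k=6,j=2): S=61.6677, K−S=69.9523, hold=69.1758 ⇒ V=69.9523 exercise | (k=6,j=3): S=83.4700, K−S=48.1500, hold=47.3735 ⇒ V=48.1500 exercise | (k=6,j=4): S=112.9805, K−S=18.6395, hold=22.3984 ⇒ V=22.3984 continue | (k=6,j=5): S=152.9242, K−S=0.0000, hold=4.9920 ⇒ V=4.9920 continue | (k=6,j=6): S=206.9900, K−S=0.0000, hold=0.0241 ⇒ V=0.0241 continue
k=5: (k=5,j=0): S=39.1605, K−S=92.4595, hold=91.6830 ⇒ V=92.4595 exercise | (k=5,j=1): S=53.0055, K−S=78.6145, hold=77.8380 ⇒ V=78.6145 exercise | (k=5,j=2): S=71.7454, K−S=59.8746, hold=59.0981 ⇒ V=59.8746 exercise | (k=5,j=3): S=97.1107, K−S=34.5093, hold=35.5330 ⇒ V=35.5330 continue | (k=5,j=4): S=131.4437, K−S=0.1763, hold=13.9300 ⇒ V=13.9300 continue | (k=5,j=5): S=177.9151, K−S=0.0000, hold=2.5833 ⇒ V=2.5833 continue
k=4: (k=4,j=0): S=45.5601, K−S=86.0599, hold=85.2834 ⇒ V=86.0599 exercise | (k=4,j=1): S=61.6677, K−S=69.9523, hold=69.1758 ⇒ V=69.9523 exercise | (k=4,j=2): S=83.4700, K−S=48.1500, hold=47.8638 ⇒ V=48.1500 exercise | (k=4,j=3): S=112.9805, K−S=18.6395, hold=24.9773 ⇒ V=24.9773 continue | (k=4,j=4): S=152.9242, K−S=0.0000, hold=8.4137 ⇒ V=8.4137 continue
k=3: (k=3,j=0): S=53.0055, K−S=78.6145, hold=77.8380 ⇒ V=78.6145 exercise | (k=3,j=1): S=71.7454, K−S=59.8746, hold=59.0981 ⇒ V=59.8746 exercise | (k=3,j=2): S=97.1107, K−S=34.5093, hold=36.7681 ⇒ V=36.7681 continue | (k=3,j=3): S=131.4437, K−S=0.1763, hold=16.8974 ⇒ V=16.8974 continue
k=2: (k=2,j=0): S=61.6677, K−S=69.9523, hold=69.1758 ⇒ V=69.9523 exercise | (k=2,j=1): S=83.4700, K−S=48.1500, hold=48.4553 ⇒ V=48.4553 continue | (k=2,j=2): S=112.9805, K−S=18.6395, hold=27.0347 ⇒ V=27.0347 continue
k=1: (k=1,j=0): S=71.7454, K−S=59.8746, hold=59.2443 ⇒ V=59.8746 exercise | (k=1,j=1): S=97.1107, K−S=34.5093, hold=37.9107 ⇒ V=37.9107 continue
k=0: (k=0,j=0): S=83.4700, K−S=48.1500, hold=49.0025 ⇒ V=49.0025 continue

price = 49.0025
tree:
49.0025
59.8746 37.9107
69.9523 48.4553 27.0347
78.6145 59.8746 36.7681 16.8974
86.0599 69.9523 48.1500 24.9773 8.4137
92.4595 78.6145 59.8746 35.5330 13.9300 2.5833
97.9602 86.0599 69.9523 48.1500 22.3984 4.9920 0.0241
102.6882 92.4595 78.6145 59.8746 34.5093 9.6463 0.0468 0.0000
106.7521 97.9602 86.0599 69.9523 48.1500 18.6395 0.0908 0.0000 0.0000
110.2452 102.6882 92.4595 78.6145 59.8746 34.5093 0.1763 0.0000 0.0000 0.0000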